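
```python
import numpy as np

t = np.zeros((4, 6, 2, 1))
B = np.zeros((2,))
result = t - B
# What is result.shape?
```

(4, 6, 2, 2)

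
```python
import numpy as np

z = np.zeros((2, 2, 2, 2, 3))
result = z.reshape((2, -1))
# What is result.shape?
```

(2, 24)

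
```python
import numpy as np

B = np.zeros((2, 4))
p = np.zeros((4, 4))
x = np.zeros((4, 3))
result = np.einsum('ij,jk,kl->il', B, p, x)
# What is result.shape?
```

(2, 3)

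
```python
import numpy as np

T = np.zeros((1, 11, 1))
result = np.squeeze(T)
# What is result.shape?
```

(11,)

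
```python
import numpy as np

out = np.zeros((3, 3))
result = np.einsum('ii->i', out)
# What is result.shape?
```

(3,)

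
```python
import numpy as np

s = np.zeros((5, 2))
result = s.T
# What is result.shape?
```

(2, 5)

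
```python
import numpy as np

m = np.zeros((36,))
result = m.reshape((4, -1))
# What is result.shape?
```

(4, 9)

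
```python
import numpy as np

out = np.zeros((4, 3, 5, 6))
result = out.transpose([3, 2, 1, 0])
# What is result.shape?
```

(6, 5, 3, 4)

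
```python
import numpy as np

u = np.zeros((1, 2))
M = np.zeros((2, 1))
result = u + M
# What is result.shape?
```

(2, 2)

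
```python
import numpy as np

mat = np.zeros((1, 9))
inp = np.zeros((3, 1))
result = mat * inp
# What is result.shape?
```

(3, 9)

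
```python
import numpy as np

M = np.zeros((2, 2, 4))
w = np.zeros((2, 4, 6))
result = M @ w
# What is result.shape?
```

(2, 2, 6)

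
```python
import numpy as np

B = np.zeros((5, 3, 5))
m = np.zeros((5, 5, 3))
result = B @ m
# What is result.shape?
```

(5, 3, 3)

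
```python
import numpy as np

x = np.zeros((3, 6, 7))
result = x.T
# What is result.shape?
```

(7, 6, 3)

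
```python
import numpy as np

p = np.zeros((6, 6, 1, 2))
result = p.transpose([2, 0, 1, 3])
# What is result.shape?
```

(1, 6, 6, 2)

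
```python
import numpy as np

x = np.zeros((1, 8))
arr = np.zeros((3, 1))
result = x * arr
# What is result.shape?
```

(3, 8)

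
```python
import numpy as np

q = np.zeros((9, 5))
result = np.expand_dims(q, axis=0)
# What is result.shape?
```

(1, 9, 5)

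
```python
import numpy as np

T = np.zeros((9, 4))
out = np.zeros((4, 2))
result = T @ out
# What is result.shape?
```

(9, 2)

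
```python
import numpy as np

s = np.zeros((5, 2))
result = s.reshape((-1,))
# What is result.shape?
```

(10,)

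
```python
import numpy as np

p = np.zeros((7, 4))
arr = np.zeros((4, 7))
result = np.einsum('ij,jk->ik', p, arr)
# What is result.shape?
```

(7, 7)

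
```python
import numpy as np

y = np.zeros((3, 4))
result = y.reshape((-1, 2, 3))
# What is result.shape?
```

(2, 2, 3)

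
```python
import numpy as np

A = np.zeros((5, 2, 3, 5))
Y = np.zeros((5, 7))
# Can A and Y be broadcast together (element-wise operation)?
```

No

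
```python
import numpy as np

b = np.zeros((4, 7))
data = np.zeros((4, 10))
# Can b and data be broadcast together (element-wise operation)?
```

No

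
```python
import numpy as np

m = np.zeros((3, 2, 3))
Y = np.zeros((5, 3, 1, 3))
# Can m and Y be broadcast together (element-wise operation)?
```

Yes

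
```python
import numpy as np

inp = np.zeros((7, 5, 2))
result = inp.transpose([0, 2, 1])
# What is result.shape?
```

(7, 2, 5)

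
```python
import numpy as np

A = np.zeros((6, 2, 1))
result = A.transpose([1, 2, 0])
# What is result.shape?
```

(2, 1, 6)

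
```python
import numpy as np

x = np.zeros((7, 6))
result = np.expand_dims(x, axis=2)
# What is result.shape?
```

(7, 6, 1)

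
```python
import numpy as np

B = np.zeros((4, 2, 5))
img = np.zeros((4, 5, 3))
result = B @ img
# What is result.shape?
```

(4, 2, 3)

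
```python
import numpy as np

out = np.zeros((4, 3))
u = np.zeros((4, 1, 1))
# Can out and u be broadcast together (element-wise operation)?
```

Yes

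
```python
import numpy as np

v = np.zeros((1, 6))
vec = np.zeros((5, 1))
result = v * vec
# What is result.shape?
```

(5, 6)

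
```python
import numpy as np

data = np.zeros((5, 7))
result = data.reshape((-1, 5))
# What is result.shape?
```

(7, 5)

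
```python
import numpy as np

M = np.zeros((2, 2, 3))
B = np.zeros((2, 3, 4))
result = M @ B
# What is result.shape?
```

(2, 2, 4)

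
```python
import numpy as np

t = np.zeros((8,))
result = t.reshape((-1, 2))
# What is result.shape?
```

(4, 2)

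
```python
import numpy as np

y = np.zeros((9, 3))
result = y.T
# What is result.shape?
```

(3, 9)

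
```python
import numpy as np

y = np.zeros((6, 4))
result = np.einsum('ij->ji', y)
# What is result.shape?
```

(4, 6)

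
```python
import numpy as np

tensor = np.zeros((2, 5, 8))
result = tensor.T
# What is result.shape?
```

(8, 5, 2)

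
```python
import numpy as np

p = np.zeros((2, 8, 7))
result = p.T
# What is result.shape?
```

(7, 8, 2)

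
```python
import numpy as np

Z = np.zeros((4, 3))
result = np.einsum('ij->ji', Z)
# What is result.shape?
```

(3, 4)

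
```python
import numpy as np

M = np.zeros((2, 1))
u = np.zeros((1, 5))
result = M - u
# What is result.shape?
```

(2, 5)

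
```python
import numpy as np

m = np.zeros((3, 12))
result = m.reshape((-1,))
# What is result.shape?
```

(36,)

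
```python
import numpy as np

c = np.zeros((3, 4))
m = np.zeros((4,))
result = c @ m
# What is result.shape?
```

(3,)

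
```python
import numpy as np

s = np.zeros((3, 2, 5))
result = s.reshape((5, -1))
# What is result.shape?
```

(5, 6)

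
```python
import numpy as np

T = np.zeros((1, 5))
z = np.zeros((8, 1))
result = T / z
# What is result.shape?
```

(8, 5)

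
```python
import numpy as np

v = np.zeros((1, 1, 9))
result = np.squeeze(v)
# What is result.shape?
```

(9,)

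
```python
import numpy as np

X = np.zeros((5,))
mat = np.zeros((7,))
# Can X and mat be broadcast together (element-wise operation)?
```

No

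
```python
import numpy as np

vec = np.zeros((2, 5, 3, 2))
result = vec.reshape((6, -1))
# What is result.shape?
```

(6, 10)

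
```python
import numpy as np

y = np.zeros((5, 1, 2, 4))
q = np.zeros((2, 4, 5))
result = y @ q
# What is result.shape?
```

(5, 2, 2, 5)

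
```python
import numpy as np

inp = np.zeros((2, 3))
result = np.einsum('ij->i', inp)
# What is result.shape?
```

(2,)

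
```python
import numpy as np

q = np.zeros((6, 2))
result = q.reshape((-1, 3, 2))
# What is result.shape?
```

(2, 3, 2)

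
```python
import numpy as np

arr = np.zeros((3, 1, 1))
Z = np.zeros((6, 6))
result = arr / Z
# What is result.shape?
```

(3, 6, 6)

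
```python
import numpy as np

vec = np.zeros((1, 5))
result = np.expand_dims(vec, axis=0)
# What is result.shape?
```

(1, 1, 5)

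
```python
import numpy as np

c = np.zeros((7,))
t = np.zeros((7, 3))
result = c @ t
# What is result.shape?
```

(3,)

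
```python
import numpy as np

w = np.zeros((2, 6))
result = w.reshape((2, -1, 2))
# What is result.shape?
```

(2, 3, 2)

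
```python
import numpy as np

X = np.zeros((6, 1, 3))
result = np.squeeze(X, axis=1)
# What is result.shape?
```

(6, 3)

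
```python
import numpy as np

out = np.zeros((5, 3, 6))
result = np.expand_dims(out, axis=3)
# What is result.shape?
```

(5, 3, 6, 1)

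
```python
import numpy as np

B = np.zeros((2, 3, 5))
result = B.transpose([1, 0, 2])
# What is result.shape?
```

(3, 2, 5)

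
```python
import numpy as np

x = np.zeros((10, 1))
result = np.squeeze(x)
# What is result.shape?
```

(10,)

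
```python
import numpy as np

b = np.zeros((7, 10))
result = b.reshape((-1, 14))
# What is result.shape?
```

(5, 14)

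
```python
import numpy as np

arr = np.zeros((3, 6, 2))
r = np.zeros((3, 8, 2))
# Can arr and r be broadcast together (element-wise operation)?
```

No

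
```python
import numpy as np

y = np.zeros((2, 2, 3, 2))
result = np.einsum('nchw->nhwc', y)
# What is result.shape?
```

(2, 3, 2, 2)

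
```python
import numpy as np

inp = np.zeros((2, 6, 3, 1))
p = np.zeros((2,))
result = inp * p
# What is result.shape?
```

(2, 6, 3, 2)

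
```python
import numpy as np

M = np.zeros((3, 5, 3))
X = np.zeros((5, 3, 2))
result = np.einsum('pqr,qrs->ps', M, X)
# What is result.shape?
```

(3, 2)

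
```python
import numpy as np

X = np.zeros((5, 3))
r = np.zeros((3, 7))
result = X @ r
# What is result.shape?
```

(5, 7)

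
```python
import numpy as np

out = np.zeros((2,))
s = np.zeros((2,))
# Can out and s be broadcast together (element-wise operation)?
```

Yes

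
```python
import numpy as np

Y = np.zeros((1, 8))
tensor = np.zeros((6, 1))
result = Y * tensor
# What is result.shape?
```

(6, 8)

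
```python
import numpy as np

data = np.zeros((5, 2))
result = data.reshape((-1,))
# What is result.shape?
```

(10,)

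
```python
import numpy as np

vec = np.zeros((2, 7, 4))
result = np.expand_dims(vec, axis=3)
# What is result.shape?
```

(2, 7, 4, 1)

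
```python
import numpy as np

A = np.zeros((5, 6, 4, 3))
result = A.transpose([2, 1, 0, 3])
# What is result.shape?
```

(4, 6, 5, 3)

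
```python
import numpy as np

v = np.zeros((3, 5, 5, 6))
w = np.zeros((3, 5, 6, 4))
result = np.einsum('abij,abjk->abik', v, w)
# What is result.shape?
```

(3, 5, 5, 4)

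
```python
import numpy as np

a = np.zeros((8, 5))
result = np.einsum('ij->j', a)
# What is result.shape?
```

(5,)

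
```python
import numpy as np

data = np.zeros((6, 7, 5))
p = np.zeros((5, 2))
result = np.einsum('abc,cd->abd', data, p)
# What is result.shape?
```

(6, 7, 2)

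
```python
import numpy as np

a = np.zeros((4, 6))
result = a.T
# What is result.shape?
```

(6, 4)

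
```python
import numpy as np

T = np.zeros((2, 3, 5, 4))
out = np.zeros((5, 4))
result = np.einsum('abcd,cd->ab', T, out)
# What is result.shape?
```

(2, 3)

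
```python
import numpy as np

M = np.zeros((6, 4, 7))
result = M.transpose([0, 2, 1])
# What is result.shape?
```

(6, 7, 4)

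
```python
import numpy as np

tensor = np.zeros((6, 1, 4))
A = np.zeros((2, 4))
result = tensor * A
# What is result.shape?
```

(6, 2, 4)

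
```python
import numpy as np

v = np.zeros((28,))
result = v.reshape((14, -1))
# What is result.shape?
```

(14, 2)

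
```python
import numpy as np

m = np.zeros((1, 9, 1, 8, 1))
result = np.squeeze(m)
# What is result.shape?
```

(9, 8)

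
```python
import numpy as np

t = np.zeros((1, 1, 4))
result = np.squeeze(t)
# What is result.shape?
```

(4,)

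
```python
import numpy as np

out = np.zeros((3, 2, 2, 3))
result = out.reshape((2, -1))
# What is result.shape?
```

(2, 18)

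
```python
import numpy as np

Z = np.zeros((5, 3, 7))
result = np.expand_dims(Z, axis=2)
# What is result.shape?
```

(5, 3, 1, 7)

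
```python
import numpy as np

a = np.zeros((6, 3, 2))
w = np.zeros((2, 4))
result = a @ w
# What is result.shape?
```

(6, 3, 4)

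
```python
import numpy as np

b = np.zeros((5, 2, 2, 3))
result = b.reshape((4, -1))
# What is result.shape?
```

(4, 15)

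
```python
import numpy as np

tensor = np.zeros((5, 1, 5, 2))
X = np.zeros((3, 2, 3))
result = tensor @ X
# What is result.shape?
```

(5, 3, 5, 3)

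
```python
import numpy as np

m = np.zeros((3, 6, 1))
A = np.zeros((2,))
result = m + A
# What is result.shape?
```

(3, 6, 2)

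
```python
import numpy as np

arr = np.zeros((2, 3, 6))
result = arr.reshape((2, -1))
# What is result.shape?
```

(2, 18)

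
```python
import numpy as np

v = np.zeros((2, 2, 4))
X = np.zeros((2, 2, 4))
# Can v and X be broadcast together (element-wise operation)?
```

Yes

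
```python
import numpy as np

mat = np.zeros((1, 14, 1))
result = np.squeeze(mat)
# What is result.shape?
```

(14,)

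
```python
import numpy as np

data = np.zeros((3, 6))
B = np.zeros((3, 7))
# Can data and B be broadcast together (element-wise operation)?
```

No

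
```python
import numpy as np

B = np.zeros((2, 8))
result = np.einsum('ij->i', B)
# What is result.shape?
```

(2,)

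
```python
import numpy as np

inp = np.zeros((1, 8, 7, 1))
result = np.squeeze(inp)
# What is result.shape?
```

(8, 7)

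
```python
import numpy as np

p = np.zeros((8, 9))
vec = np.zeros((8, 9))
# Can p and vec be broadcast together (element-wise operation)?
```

Yes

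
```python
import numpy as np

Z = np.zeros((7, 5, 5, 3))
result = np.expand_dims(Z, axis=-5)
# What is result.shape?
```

(1, 7, 5, 5, 3)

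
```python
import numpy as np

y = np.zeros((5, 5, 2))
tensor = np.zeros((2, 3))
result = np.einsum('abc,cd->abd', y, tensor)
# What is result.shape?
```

(5, 5, 3)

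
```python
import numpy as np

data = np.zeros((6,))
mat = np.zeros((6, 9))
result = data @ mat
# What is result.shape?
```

(9,)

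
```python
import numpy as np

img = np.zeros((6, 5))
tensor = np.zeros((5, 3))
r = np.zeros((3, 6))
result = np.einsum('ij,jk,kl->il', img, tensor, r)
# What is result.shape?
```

(6, 6)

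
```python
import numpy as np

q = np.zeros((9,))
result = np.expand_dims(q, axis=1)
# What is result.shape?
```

(9, 1)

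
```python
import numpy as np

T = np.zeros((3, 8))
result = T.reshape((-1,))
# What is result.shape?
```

(24,)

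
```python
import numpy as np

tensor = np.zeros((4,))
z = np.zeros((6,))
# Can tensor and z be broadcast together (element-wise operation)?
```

No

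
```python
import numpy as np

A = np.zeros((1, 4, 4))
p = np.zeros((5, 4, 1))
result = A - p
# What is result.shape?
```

(5, 4, 4)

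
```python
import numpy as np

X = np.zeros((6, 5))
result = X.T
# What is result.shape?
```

(5, 6)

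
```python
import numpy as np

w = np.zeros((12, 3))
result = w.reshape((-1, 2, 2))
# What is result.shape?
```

(9, 2, 2)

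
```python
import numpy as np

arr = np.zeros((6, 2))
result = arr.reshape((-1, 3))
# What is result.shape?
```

(4, 3)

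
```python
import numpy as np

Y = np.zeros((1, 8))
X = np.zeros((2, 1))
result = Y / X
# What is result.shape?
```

(2, 8)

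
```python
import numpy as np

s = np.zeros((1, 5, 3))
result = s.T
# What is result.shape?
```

(3, 5, 1)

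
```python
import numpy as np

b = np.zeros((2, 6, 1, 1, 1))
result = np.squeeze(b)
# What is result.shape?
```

(2, 6)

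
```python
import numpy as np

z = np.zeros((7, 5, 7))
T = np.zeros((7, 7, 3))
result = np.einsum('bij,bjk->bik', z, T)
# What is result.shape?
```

(7, 5, 3)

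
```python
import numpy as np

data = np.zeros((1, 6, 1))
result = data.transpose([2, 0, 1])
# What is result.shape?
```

(1, 1, 6)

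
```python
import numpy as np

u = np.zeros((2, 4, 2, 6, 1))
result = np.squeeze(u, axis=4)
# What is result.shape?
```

(2, 4, 2, 6)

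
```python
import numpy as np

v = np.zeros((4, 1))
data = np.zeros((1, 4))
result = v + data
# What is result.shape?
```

(4, 4)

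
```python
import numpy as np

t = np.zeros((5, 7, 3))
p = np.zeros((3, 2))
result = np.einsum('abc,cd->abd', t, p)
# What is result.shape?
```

(5, 7, 2)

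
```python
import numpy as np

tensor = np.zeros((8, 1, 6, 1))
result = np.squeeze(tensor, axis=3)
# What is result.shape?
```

(8, 1, 6)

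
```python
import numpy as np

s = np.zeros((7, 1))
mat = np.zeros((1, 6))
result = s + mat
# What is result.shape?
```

(7, 6)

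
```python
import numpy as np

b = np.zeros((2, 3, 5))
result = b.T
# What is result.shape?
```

(5, 3, 2)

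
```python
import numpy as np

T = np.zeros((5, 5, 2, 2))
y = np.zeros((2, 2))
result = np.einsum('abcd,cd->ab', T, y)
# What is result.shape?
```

(5, 5)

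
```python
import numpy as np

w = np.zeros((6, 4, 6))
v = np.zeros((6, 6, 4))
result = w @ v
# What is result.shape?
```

(6, 4, 4)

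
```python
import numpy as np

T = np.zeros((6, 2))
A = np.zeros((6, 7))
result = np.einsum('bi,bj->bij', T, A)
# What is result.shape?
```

(6, 2, 7)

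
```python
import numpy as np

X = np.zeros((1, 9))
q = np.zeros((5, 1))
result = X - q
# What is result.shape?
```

(5, 9)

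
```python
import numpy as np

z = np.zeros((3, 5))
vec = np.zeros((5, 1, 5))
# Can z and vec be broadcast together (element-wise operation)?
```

Yes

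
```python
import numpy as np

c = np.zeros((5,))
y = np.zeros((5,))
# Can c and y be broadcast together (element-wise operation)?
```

Yes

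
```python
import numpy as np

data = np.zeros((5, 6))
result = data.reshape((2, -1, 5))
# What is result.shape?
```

(2, 3, 5)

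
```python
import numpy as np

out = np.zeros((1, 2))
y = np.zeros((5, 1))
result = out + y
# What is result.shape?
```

(5, 2)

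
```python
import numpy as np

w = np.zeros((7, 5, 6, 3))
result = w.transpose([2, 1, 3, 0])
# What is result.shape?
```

(6, 5, 3, 7)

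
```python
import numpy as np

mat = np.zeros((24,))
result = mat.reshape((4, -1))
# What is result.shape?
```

(4, 6)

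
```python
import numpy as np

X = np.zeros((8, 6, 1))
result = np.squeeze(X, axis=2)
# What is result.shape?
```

(8, 6)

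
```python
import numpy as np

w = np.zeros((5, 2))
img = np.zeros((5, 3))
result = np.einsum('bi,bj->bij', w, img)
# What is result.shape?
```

(5, 2, 3)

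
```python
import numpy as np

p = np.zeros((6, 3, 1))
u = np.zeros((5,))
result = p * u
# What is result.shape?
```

(6, 3, 5)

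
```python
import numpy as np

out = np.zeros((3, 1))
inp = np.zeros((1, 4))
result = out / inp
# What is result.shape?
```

(3, 4)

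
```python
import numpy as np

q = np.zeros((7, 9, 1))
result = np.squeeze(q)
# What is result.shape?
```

(7, 9)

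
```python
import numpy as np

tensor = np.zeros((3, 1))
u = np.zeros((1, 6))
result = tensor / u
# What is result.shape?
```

(3, 6)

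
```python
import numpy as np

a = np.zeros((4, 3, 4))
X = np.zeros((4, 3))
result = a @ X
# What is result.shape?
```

(4, 3, 3)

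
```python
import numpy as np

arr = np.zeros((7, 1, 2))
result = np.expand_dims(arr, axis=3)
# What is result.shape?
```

(7, 1, 2, 1)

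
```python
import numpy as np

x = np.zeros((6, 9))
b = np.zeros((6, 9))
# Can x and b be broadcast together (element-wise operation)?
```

Yes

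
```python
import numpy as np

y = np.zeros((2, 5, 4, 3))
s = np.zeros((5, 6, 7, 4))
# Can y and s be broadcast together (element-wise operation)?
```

No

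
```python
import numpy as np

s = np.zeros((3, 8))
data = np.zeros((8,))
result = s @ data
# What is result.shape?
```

(3,)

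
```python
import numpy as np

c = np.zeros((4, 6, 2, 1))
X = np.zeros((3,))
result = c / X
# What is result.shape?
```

(4, 6, 2, 3)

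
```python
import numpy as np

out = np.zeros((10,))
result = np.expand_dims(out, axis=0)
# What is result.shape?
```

(1, 10)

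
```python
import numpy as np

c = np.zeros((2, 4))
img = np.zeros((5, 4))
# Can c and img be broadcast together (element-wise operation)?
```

No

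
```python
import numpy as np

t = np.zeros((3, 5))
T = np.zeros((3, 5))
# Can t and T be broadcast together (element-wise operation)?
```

Yes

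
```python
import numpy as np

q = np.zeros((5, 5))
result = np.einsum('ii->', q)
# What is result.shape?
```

()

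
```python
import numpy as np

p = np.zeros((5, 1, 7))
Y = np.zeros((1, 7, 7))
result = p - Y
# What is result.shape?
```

(5, 7, 7)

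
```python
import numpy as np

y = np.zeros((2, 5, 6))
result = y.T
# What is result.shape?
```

(6, 5, 2)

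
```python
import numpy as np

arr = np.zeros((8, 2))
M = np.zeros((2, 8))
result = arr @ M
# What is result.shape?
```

(8, 8)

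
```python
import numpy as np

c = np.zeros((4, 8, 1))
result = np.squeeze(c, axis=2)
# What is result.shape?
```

(4, 8)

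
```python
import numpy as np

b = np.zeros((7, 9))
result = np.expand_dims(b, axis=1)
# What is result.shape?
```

(7, 1, 9)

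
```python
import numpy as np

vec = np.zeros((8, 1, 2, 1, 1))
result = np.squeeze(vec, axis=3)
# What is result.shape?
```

(8, 1, 2, 1)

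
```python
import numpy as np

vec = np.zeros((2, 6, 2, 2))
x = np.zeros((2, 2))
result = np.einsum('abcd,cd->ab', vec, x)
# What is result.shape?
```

(2, 6)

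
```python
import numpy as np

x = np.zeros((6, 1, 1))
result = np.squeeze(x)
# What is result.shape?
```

(6,)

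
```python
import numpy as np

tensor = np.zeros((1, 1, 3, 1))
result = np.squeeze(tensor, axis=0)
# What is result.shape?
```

(1, 3, 1)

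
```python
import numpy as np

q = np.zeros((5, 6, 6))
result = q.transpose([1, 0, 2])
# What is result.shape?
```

(6, 5, 6)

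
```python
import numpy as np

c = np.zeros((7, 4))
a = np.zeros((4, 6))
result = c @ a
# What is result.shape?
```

(7, 6)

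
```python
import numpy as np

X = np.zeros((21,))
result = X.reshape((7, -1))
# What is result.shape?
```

(7, 3)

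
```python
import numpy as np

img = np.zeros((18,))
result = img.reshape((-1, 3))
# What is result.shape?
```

(6, 3)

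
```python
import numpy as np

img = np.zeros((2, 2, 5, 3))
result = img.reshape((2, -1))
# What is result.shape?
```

(2, 30)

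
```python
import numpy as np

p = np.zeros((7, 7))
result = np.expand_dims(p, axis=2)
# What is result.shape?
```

(7, 7, 1)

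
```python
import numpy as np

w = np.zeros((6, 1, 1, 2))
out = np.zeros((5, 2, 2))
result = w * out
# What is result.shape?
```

(6, 5, 2, 2)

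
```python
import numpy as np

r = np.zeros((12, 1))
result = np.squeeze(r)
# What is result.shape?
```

(12,)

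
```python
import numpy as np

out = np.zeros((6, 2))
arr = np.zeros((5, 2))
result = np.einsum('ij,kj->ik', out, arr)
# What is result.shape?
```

(6, 5)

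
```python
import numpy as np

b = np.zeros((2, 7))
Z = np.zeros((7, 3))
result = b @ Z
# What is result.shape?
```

(2, 3)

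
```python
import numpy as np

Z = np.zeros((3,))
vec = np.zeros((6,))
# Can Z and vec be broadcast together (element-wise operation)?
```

No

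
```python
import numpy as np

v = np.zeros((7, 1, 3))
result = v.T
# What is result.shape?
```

(3, 1, 7)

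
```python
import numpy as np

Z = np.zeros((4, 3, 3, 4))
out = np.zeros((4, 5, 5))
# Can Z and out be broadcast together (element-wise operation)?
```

No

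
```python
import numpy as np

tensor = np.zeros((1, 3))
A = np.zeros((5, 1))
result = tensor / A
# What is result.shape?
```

(5, 3)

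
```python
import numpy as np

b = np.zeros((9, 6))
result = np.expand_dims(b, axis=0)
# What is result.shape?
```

(1, 9, 6)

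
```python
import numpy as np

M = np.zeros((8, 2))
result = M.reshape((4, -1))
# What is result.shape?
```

(4, 4)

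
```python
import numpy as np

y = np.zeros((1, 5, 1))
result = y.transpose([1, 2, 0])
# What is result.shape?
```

(5, 1, 1)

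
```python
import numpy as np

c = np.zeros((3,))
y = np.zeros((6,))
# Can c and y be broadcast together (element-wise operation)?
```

No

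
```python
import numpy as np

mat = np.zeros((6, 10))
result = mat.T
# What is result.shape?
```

(10, 6)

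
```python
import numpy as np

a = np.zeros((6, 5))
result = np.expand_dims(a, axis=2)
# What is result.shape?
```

(6, 5, 1)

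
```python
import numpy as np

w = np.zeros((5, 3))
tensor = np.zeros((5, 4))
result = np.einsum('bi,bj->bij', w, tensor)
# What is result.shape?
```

(5, 3, 4)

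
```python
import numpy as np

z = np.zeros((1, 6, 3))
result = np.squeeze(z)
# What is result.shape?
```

(6, 3)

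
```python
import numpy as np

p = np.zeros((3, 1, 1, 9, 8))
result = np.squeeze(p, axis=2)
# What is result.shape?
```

(3, 1, 9, 8)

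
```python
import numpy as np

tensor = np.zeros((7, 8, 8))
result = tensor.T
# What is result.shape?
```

(8, 8, 7)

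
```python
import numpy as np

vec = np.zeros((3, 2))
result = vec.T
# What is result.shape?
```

(2, 3)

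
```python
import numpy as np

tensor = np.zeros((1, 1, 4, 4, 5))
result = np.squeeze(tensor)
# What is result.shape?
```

(4, 4, 5)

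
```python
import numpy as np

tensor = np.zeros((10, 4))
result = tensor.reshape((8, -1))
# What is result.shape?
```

(8, 5)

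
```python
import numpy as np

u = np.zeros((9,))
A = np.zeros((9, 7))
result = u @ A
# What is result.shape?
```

(7,)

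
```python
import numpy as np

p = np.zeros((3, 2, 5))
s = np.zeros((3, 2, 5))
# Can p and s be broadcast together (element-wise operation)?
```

Yes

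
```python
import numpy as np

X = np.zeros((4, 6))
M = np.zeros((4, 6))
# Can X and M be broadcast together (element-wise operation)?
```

Yes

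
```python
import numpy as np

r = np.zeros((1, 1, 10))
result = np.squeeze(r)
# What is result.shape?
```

(10,)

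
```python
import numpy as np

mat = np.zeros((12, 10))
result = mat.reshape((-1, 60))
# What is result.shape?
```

(2, 60)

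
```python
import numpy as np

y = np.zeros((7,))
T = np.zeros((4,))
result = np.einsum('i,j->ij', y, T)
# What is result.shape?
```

(7, 4)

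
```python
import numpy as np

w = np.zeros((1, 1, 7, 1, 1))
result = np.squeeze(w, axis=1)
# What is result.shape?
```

(1, 7, 1, 1)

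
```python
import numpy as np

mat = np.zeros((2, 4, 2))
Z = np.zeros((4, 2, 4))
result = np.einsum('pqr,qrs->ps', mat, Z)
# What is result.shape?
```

(2, 4)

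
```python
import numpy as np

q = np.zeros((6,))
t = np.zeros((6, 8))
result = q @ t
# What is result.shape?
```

(8,)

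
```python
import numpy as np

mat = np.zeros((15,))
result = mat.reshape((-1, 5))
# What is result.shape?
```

(3, 5)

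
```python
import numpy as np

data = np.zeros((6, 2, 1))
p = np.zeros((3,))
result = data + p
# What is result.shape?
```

(6, 2, 3)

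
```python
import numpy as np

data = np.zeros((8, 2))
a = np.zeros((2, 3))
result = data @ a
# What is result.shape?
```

(8, 3)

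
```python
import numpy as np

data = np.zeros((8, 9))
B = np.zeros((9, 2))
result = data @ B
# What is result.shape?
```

(8, 2)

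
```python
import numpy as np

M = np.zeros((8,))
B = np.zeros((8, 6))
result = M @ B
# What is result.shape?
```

(6,)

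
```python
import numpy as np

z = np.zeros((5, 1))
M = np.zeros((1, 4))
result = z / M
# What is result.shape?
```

(5, 4)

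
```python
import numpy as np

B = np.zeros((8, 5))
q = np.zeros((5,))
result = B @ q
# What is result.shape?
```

(8,)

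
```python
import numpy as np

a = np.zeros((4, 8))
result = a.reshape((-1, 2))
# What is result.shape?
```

(16, 2)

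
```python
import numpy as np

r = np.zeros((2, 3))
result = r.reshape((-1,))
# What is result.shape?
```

(6,)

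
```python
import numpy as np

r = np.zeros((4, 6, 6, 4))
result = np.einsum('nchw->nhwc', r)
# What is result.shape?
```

(4, 6, 4, 6)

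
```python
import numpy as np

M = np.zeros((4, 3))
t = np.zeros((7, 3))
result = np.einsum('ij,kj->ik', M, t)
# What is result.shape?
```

(4, 7)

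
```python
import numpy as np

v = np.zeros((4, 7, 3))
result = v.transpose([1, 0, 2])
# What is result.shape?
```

(7, 4, 3)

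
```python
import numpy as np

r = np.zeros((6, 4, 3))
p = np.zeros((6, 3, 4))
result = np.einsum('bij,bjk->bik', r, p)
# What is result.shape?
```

(6, 4, 4)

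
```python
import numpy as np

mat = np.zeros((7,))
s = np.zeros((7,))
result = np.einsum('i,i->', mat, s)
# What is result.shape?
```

()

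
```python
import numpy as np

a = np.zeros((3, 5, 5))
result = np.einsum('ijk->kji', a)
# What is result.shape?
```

(5, 5, 3)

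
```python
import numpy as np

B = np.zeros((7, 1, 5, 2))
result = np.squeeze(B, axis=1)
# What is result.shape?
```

(7, 5, 2)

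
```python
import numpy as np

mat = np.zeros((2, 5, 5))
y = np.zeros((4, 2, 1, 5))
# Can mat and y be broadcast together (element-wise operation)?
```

Yes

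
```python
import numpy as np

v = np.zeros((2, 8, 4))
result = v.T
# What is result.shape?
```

(4, 8, 2)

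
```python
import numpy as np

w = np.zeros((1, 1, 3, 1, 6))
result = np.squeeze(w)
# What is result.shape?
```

(3, 6)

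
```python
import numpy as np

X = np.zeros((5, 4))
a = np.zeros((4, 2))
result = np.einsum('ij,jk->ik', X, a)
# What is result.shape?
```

(5, 2)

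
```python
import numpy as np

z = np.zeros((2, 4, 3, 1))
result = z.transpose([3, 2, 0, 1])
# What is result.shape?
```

(1, 3, 2, 4)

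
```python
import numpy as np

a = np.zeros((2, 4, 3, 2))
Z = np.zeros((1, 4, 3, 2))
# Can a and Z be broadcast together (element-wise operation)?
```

Yes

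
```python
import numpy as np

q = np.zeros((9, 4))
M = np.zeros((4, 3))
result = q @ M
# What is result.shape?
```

(9, 3)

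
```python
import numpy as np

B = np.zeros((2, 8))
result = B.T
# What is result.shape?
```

(8, 2)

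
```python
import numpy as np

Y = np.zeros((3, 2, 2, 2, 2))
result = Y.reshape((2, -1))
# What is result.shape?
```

(2, 24)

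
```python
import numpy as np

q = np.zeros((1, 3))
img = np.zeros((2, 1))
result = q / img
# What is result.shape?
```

(2, 3)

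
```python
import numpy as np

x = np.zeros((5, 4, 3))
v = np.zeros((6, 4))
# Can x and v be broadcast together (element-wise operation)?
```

No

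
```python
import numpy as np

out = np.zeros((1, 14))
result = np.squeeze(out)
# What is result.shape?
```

(14,)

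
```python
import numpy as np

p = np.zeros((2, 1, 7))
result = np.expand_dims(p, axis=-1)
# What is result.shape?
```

(2, 1, 7, 1)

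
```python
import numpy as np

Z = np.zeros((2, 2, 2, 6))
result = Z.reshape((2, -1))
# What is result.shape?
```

(2, 24)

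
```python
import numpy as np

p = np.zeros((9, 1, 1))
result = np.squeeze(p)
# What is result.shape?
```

(9,)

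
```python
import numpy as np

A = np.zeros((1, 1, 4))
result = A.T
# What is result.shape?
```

(4, 1, 1)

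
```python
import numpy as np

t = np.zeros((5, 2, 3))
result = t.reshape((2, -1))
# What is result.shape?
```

(2, 15)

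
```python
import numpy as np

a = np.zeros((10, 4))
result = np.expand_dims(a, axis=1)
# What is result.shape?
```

(10, 1, 4)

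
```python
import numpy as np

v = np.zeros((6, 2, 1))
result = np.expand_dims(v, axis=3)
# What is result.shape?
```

(6, 2, 1, 1)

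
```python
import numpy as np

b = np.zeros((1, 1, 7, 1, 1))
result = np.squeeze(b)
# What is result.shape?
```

(7,)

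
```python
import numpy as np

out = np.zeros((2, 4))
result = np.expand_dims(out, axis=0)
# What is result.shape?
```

(1, 2, 4)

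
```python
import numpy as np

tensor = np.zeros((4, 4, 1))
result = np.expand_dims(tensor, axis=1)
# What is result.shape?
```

(4, 1, 4, 1)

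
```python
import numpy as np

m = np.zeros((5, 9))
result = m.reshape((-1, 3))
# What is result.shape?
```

(15, 3)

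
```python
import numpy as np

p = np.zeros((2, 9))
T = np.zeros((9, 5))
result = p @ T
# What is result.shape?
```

(2, 5)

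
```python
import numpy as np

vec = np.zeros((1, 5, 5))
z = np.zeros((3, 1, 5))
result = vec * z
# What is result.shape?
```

(3, 5, 5)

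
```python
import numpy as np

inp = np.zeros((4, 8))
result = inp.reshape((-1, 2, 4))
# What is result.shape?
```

(4, 2, 4)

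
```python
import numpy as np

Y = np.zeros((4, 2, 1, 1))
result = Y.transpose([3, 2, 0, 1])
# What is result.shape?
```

(1, 1, 4, 2)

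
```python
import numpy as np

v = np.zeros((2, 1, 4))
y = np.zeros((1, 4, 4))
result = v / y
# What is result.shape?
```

(2, 4, 4)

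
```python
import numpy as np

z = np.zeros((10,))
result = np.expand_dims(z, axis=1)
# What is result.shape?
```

(10, 1)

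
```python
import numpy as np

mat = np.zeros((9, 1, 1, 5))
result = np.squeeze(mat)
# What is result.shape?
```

(9, 5)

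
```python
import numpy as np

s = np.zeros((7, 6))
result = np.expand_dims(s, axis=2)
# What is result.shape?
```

(7, 6, 1)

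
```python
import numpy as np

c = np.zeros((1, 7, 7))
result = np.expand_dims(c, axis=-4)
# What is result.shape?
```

(1, 1, 7, 7)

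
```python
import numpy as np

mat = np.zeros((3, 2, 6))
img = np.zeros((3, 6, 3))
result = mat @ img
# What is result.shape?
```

(3, 2, 3)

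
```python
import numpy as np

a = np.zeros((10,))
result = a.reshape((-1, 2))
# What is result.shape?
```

(5, 2)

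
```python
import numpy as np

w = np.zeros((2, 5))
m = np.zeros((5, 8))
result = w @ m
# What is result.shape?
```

(2, 8)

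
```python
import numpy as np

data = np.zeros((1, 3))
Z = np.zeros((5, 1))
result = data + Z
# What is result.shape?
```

(5, 3)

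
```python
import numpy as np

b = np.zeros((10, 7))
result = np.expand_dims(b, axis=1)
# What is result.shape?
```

(10, 1, 7)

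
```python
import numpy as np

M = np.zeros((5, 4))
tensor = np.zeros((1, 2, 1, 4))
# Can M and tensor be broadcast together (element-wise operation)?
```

Yes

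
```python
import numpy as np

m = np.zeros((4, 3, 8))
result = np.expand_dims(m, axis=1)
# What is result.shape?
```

(4, 1, 3, 8)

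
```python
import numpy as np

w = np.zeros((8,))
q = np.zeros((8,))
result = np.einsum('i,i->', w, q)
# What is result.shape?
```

()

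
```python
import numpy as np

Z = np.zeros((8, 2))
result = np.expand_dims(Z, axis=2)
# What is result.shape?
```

(8, 2, 1)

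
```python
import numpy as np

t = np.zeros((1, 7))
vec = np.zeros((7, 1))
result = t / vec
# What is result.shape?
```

(7, 7)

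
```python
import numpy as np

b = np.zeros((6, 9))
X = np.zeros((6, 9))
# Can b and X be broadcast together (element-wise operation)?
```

Yes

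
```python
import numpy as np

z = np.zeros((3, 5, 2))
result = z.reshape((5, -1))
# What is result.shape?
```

(5, 6)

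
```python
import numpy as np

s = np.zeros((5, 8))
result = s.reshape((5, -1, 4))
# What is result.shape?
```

(5, 2, 4)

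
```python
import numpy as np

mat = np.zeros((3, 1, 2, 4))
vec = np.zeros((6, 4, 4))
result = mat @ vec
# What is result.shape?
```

(3, 6, 2, 4)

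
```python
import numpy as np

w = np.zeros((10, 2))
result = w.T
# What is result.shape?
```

(2, 10)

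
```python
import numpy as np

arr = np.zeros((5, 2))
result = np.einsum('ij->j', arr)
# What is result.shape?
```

(2,)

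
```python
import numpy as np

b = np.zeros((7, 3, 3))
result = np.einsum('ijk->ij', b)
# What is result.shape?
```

(7, 3)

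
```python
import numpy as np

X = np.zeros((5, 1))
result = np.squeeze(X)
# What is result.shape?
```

(5,)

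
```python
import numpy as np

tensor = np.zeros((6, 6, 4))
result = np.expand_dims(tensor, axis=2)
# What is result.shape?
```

(6, 6, 1, 4)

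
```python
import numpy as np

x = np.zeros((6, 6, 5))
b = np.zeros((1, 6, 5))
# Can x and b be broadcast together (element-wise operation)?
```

Yes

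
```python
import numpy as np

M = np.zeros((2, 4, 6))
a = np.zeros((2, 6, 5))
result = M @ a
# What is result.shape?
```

(2, 4, 5)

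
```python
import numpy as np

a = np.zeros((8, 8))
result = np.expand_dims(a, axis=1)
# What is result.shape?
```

(8, 1, 8)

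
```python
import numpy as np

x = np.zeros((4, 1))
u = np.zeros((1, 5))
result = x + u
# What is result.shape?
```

(4, 5)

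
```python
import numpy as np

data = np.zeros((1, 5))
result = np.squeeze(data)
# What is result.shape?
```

(5,)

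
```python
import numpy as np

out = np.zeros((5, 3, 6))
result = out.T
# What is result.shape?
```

(6, 3, 5)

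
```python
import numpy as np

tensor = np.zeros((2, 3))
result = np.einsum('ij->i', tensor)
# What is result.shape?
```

(2,)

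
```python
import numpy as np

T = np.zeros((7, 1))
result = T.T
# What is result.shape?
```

(1, 7)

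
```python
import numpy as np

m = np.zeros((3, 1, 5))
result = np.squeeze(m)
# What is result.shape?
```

(3, 5)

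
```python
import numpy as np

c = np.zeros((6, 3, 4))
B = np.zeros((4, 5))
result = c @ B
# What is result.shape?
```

(6, 3, 5)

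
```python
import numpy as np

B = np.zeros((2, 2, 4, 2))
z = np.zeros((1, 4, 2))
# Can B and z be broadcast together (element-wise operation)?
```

Yes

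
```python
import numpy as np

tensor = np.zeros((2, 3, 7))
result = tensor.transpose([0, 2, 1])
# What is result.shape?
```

(2, 7, 3)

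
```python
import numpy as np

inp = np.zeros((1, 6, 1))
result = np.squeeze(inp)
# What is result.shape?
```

(6,)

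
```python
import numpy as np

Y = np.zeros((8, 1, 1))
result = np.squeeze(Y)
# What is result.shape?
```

(8,)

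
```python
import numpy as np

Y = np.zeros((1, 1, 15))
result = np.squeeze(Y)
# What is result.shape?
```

(15,)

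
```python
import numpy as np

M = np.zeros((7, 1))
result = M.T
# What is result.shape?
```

(1, 7)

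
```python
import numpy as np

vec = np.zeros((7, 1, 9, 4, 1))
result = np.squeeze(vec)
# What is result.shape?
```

(7, 9, 4)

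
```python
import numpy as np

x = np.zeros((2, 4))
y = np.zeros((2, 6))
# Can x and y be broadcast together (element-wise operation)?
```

No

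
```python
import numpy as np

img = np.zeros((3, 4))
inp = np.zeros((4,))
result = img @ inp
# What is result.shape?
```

(3,)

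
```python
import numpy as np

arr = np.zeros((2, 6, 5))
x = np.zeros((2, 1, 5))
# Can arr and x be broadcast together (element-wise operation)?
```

Yes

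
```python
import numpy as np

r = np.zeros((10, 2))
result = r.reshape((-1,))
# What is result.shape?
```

(20,)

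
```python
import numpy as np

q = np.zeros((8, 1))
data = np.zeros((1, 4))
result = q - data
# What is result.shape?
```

(8, 4)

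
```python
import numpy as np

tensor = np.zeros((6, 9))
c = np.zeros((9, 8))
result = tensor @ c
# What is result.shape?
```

(6, 8)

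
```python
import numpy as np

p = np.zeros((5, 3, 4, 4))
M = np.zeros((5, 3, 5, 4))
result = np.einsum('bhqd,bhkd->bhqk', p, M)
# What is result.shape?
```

(5, 3, 4, 5)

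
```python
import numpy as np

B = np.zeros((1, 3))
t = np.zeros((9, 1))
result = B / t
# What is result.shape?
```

(9, 3)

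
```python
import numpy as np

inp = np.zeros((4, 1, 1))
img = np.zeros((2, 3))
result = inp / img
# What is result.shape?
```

(4, 2, 3)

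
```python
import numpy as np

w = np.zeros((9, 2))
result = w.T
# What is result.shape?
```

(2, 9)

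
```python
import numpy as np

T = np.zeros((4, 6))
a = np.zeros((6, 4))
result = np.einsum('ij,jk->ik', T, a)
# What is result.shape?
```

(4, 4)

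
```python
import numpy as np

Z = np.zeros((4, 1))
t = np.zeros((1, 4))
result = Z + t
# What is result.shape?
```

(4, 4)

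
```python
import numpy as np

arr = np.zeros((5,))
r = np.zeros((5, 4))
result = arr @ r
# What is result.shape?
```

(4,)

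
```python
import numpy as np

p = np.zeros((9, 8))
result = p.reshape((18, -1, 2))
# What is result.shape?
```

(18, 2, 2)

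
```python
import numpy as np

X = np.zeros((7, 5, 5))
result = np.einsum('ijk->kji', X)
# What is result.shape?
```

(5, 5, 7)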